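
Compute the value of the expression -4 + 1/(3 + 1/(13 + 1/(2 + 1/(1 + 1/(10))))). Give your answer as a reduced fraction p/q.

Start with 10.
1 + 1/(10/1) = 1 + 1/10 = 11/10
2 + 1/(11/10) = 2 + 10/11 = 32/11
13 + 1/(32/11) = 13 + 11/32 = 427/32
3 + 1/(427/32) = 3 + 32/427 = 1313/427
-4 + 1/(1313/427) = -4 + 427/1313 = -4825/1313

-4825/1313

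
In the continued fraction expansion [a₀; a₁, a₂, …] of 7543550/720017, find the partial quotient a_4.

13

⌊7543550/720017⌋ = 10, remainder 343380
⌊720017/343380⌋ = 2, remainder 33257
⌊343380/33257⌋ = 10, remainder 10810
⌊33257/10810⌋ = 3, remainder 827
⌊10810/827⌋ = 13, remainder 59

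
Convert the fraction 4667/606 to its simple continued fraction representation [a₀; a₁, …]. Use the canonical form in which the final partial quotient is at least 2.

Apply division with remainder until the remainder is 0:
⌊4667/606⌋ = 7, remainder 425
⌊606/425⌋ = 1, remainder 181
⌊425/181⌋ = 2, remainder 63
⌊181/63⌋ = 2, remainder 55
⌊63/55⌋ = 1, remainder 8
⌊55/8⌋ = 6, remainder 7
⌊8/7⌋ = 1, remainder 1
⌊7/1⌋ = 7, remainder 0

[7; 1, 2, 2, 1, 6, 1, 7]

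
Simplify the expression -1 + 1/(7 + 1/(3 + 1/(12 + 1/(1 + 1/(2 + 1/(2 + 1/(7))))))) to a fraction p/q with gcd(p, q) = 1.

Build up convergents one term at a time:
a_0 = -1: -1/1
a_1 = 7: -6/7
a_2 = 3: -19/22
a_3 = 12: -234/271
a_4 = 1: -253/293
a_5 = 2: -740/857
a_6 = 2: -1733/2007
a_7 = 7: -12871/14906

-12871/14906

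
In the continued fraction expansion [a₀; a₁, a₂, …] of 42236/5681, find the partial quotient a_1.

2

Apply division with remainder until the remainder is 0:
42236 = 7·5681 + 2469, so a_0 = 7
5681 = 2·2469 + 743, so a_1 = 2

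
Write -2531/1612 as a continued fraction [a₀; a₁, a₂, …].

[-2; 2, 3, 15, 15]

Repeatedly divide and take the remainder:
-2531 = -2·1612 + 693, so a_0 = -2
1612 = 2·693 + 226, so a_1 = 2
693 = 3·226 + 15, so a_2 = 3
226 = 15·15 + 1, so a_3 = 15
15 = 15·1 + 0, so a_4 = 15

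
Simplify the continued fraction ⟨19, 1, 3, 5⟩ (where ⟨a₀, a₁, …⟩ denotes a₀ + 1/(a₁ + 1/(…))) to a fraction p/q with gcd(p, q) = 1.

Build up convergents one term at a time:
a_0 = 19: 19/1
a_1 = 1: 20/1
a_2 = 3: 79/4
a_3 = 5: 415/21

415/21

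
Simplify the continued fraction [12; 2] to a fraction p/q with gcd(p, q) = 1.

25/2

a_0 = 12: 12/1
a_1 = 2: 25/2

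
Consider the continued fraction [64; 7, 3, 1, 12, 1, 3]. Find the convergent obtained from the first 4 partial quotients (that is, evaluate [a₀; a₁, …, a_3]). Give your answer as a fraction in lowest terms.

1860/29

a_0 = 64: 64/1
a_1 = 7: 449/7
a_2 = 3: 1411/22
a_3 = 1: 1860/29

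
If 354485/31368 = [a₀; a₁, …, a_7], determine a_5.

⌊354485/31368⌋ = 11, remainder 9437
⌊31368/9437⌋ = 3, remainder 3057
⌊9437/3057⌋ = 3, remainder 266
⌊3057/266⌋ = 11, remainder 131
⌊266/131⌋ = 2, remainder 4
⌊131/4⌋ = 32, remainder 3

32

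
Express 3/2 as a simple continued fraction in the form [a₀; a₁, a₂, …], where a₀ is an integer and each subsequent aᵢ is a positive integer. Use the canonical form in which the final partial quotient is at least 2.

Apply division with remainder until the remainder is 0:
⌊3/2⌋ = 1, remainder 1
⌊2/1⌋ = 2, remainder 0

[1; 2]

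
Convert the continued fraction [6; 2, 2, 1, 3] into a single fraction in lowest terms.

a_0 = 6: 6/1
a_1 = 2: 13/2
a_2 = 2: 32/5
a_3 = 1: 45/7
a_4 = 3: 167/26

167/26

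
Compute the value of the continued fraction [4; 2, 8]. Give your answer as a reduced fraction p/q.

Start with 8.
2 + 1/(8/1) = 2 + 1/8 = 17/8
4 + 1/(17/8) = 4 + 8/17 = 76/17

76/17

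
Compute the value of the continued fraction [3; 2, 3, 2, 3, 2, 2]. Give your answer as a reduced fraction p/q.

Start with 2.
2 + 1/(2/1) = 2 + 1/2 = 5/2
3 + 1/(5/2) = 3 + 2/5 = 17/5
2 + 1/(17/5) = 2 + 5/17 = 39/17
3 + 1/(39/17) = 3 + 17/39 = 134/39
2 + 1/(134/39) = 2 + 39/134 = 307/134
3 + 1/(307/134) = 3 + 134/307 = 1055/307

1055/307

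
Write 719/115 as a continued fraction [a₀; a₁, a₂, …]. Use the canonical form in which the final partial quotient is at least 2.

[6; 3, 1, 28]

Repeatedly divide and take the remainder:
719 = 6·115 + 29, so a_0 = 6
115 = 3·29 + 28, so a_1 = 3
29 = 1·28 + 1, so a_2 = 1
28 = 28·1 + 0, so a_3 = 28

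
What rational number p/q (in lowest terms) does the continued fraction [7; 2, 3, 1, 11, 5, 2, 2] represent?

a_0 = 7: 7/1
a_1 = 2: 15/2
a_2 = 3: 52/7
a_3 = 1: 67/9
a_4 = 11: 789/106
a_5 = 5: 4012/539
a_6 = 2: 8813/1184
a_7 = 2: 21638/2907

21638/2907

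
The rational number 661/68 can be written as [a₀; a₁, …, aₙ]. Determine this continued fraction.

[9; 1, 2, 1, 1, 2, 1, 2]

⌊661/68⌋ = 9, remainder 49
⌊68/49⌋ = 1, remainder 19
⌊49/19⌋ = 2, remainder 11
⌊19/11⌋ = 1, remainder 8
⌊11/8⌋ = 1, remainder 3
⌊8/3⌋ = 2, remainder 2
⌊3/2⌋ = 1, remainder 1
⌊2/1⌋ = 2, remainder 0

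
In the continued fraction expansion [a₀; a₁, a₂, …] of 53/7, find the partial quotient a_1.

⌊53/7⌋ = 7, remainder 4
⌊7/4⌋ = 1, remainder 3

1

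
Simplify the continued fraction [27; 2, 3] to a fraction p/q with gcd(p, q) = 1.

192/7

Use the convergent recurrence hₖ = aₖ·hₖ₋₁ + hₖ₋₂ (and likewise for the denominators kₖ):
a_0 = 27: 27/1
a_1 = 2: 55/2
a_2 = 3: 192/7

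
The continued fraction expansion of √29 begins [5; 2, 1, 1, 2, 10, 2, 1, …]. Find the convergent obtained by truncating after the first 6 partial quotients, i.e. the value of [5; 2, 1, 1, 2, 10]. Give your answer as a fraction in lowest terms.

Work from the innermost term outward:
Start with 10.
2 + 1/(10/1) = 2 + 1/10 = 21/10
1 + 1/(21/10) = 1 + 10/21 = 31/21
1 + 1/(31/21) = 1 + 21/31 = 52/31
2 + 1/(52/31) = 2 + 31/52 = 135/52
5 + 1/(135/52) = 5 + 52/135 = 727/135

727/135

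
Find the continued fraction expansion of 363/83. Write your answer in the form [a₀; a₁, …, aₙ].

[4; 2, 1, 2, 10]

Repeatedly divide and take the remainder:
363 ÷ 83 → quotient 4, remainder 31
83 ÷ 31 → quotient 2, remainder 21
31 ÷ 21 → quotient 1, remainder 10
21 ÷ 10 → quotient 2, remainder 1
10 ÷ 1 → quotient 10, remainder 0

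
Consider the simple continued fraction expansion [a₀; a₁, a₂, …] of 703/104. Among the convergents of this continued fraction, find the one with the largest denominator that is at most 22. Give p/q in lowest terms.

27/4

a_0 = 6: 6/1  (≤ bound)
a_1 = 1: 7/1  (≤ bound)
a_2 = 3: 27/4  (≤ bound)
a_3 = 6: 169/25  (> 22, stop)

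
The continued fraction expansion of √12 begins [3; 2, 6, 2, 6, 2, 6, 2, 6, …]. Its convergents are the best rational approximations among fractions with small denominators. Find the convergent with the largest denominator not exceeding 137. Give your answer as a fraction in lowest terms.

a_0 = 3: 3/1  (≤ bound)
a_1 = 2: 7/2  (≤ bound)
a_2 = 6: 45/13  (≤ bound)
a_3 = 2: 97/28  (≤ bound)
a_4 = 6: 627/181  (> 137, stop)

97/28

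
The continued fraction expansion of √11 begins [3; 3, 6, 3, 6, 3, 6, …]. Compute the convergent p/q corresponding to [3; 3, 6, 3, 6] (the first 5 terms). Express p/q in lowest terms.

a_0 = 3: 3/1
a_1 = 3: 10/3
a_2 = 6: 63/19
a_3 = 3: 199/60
a_4 = 6: 1257/379

1257/379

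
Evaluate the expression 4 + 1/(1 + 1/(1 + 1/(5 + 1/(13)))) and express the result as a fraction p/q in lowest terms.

659/145

Collapse the nested fraction from the inside out:
Start with 13.
5 + 1/(13/1) = 5 + 1/13 = 66/13
1 + 1/(66/13) = 1 + 13/66 = 79/66
1 + 1/(79/66) = 1 + 66/79 = 145/79
4 + 1/(145/79) = 4 + 79/145 = 659/145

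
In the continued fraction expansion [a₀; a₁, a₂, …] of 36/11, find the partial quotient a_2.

36 = 3·11 + 3, so a_0 = 3
11 = 3·3 + 2, so a_1 = 3
3 = 1·2 + 1, so a_2 = 1

1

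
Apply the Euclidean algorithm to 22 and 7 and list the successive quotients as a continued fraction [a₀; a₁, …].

[3; 7]

Run the Euclidean algorithm, recording each quotient:
22 = 3·7 + 1, so a_0 = 3
7 = 7·1 + 0, so a_1 = 7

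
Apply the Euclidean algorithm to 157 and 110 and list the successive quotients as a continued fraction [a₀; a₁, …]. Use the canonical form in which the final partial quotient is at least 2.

⌊157/110⌋ = 1, remainder 47
⌊110/47⌋ = 2, remainder 16
⌊47/16⌋ = 2, remainder 15
⌊16/15⌋ = 1, remainder 1
⌊15/1⌋ = 15, remainder 0

[1; 2, 2, 1, 15]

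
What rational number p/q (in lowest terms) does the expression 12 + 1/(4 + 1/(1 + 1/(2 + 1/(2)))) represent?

a_0 = 12: 12/1
a_1 = 4: 49/4
a_2 = 1: 61/5
a_3 = 2: 171/14
a_4 = 2: 403/33

403/33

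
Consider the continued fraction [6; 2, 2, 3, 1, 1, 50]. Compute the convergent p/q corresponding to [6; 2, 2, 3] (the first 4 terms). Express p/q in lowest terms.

a_0 = 6: 6/1
a_1 = 2: 13/2
a_2 = 2: 32/5
a_3 = 3: 109/17

109/17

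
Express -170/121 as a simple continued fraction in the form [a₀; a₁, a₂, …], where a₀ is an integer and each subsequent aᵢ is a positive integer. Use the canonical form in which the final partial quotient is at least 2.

Repeatedly divide and take the remainder:
⌊-170/121⌋ = -2, remainder 72
⌊121/72⌋ = 1, remainder 49
⌊72/49⌋ = 1, remainder 23
⌊49/23⌋ = 2, remainder 3
⌊23/3⌋ = 7, remainder 2
⌊3/2⌋ = 1, remainder 1
⌊2/1⌋ = 2, remainder 0

[-2; 1, 1, 2, 7, 1, 2]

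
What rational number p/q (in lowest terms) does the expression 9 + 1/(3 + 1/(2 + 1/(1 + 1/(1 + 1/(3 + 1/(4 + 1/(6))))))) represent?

Work from the innermost term outward:
Start with 6.
4 + 1/(6/1) = 4 + 1/6 = 25/6
3 + 1/(25/6) = 3 + 6/25 = 81/25
1 + 1/(81/25) = 1 + 25/81 = 106/81
1 + 1/(106/81) = 1 + 81/106 = 187/106
2 + 1/(187/106) = 2 + 106/187 = 480/187
3 + 1/(480/187) = 3 + 187/480 = 1627/480
9 + 1/(1627/480) = 9 + 480/1627 = 15123/1627

15123/1627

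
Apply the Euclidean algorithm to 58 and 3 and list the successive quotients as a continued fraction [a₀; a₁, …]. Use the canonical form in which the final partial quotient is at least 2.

58 ÷ 3 → quotient 19, remainder 1
3 ÷ 1 → quotient 3, remainder 0

[19; 3]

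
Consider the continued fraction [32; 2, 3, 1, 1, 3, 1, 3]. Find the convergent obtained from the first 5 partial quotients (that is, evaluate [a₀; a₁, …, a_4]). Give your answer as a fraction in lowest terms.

Compute successive convergents:
a_0 = 32: 32/1
a_1 = 2: 65/2
a_2 = 3: 227/7
a_3 = 1: 292/9
a_4 = 1: 519/16

519/16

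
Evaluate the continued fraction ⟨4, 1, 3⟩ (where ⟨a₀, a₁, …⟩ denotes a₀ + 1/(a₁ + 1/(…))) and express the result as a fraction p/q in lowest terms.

19/4

Compute successive convergents:
a_0 = 4: 4/1
a_1 = 1: 5/1
a_2 = 3: 19/4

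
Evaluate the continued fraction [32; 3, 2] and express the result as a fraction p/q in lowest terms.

226/7

a_0 = 32: 32/1
a_1 = 3: 97/3
a_2 = 2: 226/7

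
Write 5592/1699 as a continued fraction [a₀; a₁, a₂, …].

⌊5592/1699⌋ = 3, remainder 495
⌊1699/495⌋ = 3, remainder 214
⌊495/214⌋ = 2, remainder 67
⌊214/67⌋ = 3, remainder 13
⌊67/13⌋ = 5, remainder 2
⌊13/2⌋ = 6, remainder 1
⌊2/1⌋ = 2, remainder 0

[3; 3, 2, 3, 5, 6, 2]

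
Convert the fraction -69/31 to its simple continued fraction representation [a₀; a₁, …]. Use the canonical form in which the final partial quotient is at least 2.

[-3; 1, 3, 2, 3]

Apply division with remainder until the remainder is 0:
-69 ÷ 31 → quotient -3, remainder 24
31 ÷ 24 → quotient 1, remainder 7
24 ÷ 7 → quotient 3, remainder 3
7 ÷ 3 → quotient 2, remainder 1
3 ÷ 1 → quotient 3, remainder 0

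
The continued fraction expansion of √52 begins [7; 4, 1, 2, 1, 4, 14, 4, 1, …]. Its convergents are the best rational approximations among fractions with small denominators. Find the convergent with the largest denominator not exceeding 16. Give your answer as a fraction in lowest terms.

101/14

a_0 = 7: 7/1  (≤ bound)
a_1 = 4: 29/4  (≤ bound)
a_2 = 1: 36/5  (≤ bound)
a_3 = 2: 101/14  (≤ bound)
a_4 = 1: 137/19  (> 16, stop)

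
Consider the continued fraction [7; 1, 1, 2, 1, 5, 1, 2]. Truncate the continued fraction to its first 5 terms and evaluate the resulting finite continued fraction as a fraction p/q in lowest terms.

53/7

Use the convergent recurrence hₖ = aₖ·hₖ₋₁ + hₖ₋₂ (and likewise for the denominators kₖ):
a_0 = 7: 7/1
a_1 = 1: 8/1
a_2 = 1: 15/2
a_3 = 2: 38/5
a_4 = 1: 53/7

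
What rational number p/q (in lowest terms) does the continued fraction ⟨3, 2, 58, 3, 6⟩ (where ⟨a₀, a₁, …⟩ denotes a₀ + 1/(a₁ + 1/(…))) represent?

7813/2235

Collapse the nested fraction from the inside out:
Start with 6.
3 + 1/(6/1) = 3 + 1/6 = 19/6
58 + 1/(19/6) = 58 + 6/19 = 1108/19
2 + 1/(1108/19) = 2 + 19/1108 = 2235/1108
3 + 1/(2235/1108) = 3 + 1108/2235 = 7813/2235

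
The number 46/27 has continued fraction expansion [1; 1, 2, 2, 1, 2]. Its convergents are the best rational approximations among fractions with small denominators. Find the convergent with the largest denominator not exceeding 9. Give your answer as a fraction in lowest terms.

12/7

a_0 = 1: 1/1  (≤ bound)
a_1 = 1: 2/1  (≤ bound)
a_2 = 2: 5/3  (≤ bound)
a_3 = 2: 12/7  (≤ bound)
a_4 = 1: 17/10  (> 9, stop)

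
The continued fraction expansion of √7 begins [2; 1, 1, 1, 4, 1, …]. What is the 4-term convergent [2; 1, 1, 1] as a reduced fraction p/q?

Start with 1.
1 + 1/(1/1) = 1 + 1/1 = 2/1
1 + 1/(2/1) = 1 + 1/2 = 3/2
2 + 1/(3/2) = 2 + 2/3 = 8/3

8/3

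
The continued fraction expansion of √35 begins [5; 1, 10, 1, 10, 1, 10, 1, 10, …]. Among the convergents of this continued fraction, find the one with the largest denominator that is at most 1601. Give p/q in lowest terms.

9235/1561

a_0 = 5: 5/1  (≤ bound)
a_1 = 1: 6/1  (≤ bound)
a_2 = 10: 65/11  (≤ bound)
a_3 = 1: 71/12  (≤ bound)
a_4 = 10: 775/131  (≤ bound)
a_5 = 1: 846/143  (≤ bound)
a_6 = 10: 9235/1561  (≤ bound)
a_7 = 1: 10081/1704  (> 1601, stop)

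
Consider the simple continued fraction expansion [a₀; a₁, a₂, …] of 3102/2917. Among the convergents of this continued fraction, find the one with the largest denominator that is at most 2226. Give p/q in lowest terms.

a_0 = 1: 1/1  (≤ bound)
a_1 = 15: 16/15  (≤ bound)
a_2 = 1: 17/16  (≤ bound)
a_3 = 3: 67/63  (≤ bound)
a_4 = 3: 218/205  (≤ bound)
a_5 = 3: 721/678  (≤ bound)
a_6 = 4: 3102/2917  (> 2226, stop)

721/678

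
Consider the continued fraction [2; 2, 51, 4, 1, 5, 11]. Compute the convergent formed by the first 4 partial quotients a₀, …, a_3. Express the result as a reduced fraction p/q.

1033/414

Start with 4.
51 + 1/(4/1) = 51 + 1/4 = 205/4
2 + 1/(205/4) = 2 + 4/205 = 414/205
2 + 1/(414/205) = 2 + 205/414 = 1033/414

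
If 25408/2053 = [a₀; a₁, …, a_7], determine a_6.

2

⌊25408/2053⌋ = 12, remainder 772
⌊2053/772⌋ = 2, remainder 509
⌊772/509⌋ = 1, remainder 263
⌊509/263⌋ = 1, remainder 246
⌊263/246⌋ = 1, remainder 17
⌊246/17⌋ = 14, remainder 8
⌊17/8⌋ = 2, remainder 1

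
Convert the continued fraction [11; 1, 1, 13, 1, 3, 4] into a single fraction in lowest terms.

5586/485

Start with 4.
3 + 1/(4/1) = 3 + 1/4 = 13/4
1 + 1/(13/4) = 1 + 4/13 = 17/13
13 + 1/(17/13) = 13 + 13/17 = 234/17
1 + 1/(234/17) = 1 + 17/234 = 251/234
1 + 1/(251/234) = 1 + 234/251 = 485/251
11 + 1/(485/251) = 11 + 251/485 = 5586/485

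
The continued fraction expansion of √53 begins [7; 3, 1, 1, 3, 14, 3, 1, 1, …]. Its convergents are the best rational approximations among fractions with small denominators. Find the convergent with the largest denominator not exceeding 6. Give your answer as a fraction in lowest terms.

a_0 = 7: 7/1  (≤ bound)
a_1 = 3: 22/3  (≤ bound)
a_2 = 1: 29/4  (≤ bound)
a_3 = 1: 51/7  (> 6, stop)

29/4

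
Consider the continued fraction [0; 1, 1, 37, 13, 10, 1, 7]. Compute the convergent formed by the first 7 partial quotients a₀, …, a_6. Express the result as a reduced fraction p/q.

5483/10822

a_0 = 0: 0/1
a_1 = 1: 1/1
a_2 = 1: 1/2
a_3 = 37: 38/75
a_4 = 13: 495/977
a_5 = 10: 4988/9845
a_6 = 1: 5483/10822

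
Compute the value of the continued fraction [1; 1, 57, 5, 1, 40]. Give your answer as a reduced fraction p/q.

a_0 = 1: 1/1
a_1 = 1: 2/1
a_2 = 57: 115/58
a_3 = 5: 577/291
a_4 = 1: 692/349
a_5 = 40: 28257/14251

28257/14251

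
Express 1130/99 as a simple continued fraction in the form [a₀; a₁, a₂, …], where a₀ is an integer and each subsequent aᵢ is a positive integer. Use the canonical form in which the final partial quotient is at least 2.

Repeatedly divide and take the remainder:
1130 = 11·99 + 41, so a_0 = 11
99 = 2·41 + 17, so a_1 = 2
41 = 2·17 + 7, so a_2 = 2
17 = 2·7 + 3, so a_3 = 2
7 = 2·3 + 1, so a_4 = 2
3 = 3·1 + 0, so a_5 = 3

[11; 2, 2, 2, 2, 3]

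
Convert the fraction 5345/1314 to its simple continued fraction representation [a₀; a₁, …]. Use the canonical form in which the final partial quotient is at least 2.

[4; 14, 1, 3, 4, 5]

⌊5345/1314⌋ = 4, remainder 89
⌊1314/89⌋ = 14, remainder 68
⌊89/68⌋ = 1, remainder 21
⌊68/21⌋ = 3, remainder 5
⌊21/5⌋ = 4, remainder 1
⌊5/1⌋ = 5, remainder 0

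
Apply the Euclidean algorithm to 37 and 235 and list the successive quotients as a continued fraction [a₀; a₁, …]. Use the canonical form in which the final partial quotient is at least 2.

37 ÷ 235 → quotient 0, remainder 37
235 ÷ 37 → quotient 6, remainder 13
37 ÷ 13 → quotient 2, remainder 11
13 ÷ 11 → quotient 1, remainder 2
11 ÷ 2 → quotient 5, remainder 1
2 ÷ 1 → quotient 2, remainder 0

[0; 6, 2, 1, 5, 2]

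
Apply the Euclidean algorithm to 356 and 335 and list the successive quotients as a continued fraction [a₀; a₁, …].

356 = 1·335 + 21, so a_0 = 1
335 = 15·21 + 20, so a_1 = 15
21 = 1·20 + 1, so a_2 = 1
20 = 20·1 + 0, so a_3 = 20

[1; 15, 1, 20]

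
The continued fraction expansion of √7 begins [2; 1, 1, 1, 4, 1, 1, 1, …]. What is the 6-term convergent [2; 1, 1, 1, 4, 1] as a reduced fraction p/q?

Work from the innermost term outward:
Start with 1.
4 + 1/(1/1) = 4 + 1/1 = 5/1
1 + 1/(5/1) = 1 + 1/5 = 6/5
1 + 1/(6/5) = 1 + 5/6 = 11/6
1 + 1/(11/6) = 1 + 6/11 = 17/11
2 + 1/(17/11) = 2 + 11/17 = 45/17

45/17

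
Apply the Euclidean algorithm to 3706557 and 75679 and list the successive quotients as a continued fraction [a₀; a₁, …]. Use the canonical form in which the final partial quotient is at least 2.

[48; 1, 43, 6, 1, 1, 14, 9]

3706557 = 48·75679 + 73965, so a_0 = 48
75679 = 1·73965 + 1714, so a_1 = 1
73965 = 43·1714 + 263, so a_2 = 43
1714 = 6·263 + 136, so a_3 = 6
263 = 1·136 + 127, so a_4 = 1
136 = 1·127 + 9, so a_5 = 1
127 = 14·9 + 1, so a_6 = 14
9 = 9·1 + 0, so a_7 = 9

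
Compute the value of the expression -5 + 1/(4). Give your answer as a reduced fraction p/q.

Compute successive convergents:
a_0 = -5: -5/1
a_1 = 4: -19/4

-19/4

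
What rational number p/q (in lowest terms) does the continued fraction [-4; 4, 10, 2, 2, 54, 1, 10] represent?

Compute successive convergents:
a_0 = -4: -4/1
a_1 = 4: -15/4
a_2 = 10: -154/41
a_3 = 2: -323/86
a_4 = 2: -800/213
a_5 = 54: -43523/11588
a_6 = 1: -44323/11801
a_7 = 10: -486753/129598

-486753/129598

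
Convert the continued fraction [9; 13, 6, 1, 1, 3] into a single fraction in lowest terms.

Use the convergent recurrence hₖ = aₖ·hₖ₋₁ + hₖ₋₂ (and likewise for the denominators kₖ):
a_0 = 9: 9/1
a_1 = 13: 118/13
a_2 = 6: 717/79
a_3 = 1: 835/92
a_4 = 1: 1552/171
a_5 = 3: 5491/605

5491/605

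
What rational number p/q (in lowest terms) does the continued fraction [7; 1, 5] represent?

47/6

a_0 = 7: 7/1
a_1 = 1: 8/1
a_2 = 5: 47/6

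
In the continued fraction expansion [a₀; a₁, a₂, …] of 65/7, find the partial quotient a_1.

Run the Euclidean algorithm, recording each quotient:
65 = 9·7 + 2, so a_0 = 9
7 = 3·2 + 1, so a_1 = 3

3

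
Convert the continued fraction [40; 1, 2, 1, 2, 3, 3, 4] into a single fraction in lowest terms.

Work from the innermost term outward:
Start with 4.
3 + 1/(4/1) = 3 + 1/4 = 13/4
3 + 1/(13/4) = 3 + 4/13 = 43/13
2 + 1/(43/13) = 2 + 13/43 = 99/43
1 + 1/(99/43) = 1 + 43/99 = 142/99
2 + 1/(142/99) = 2 + 99/142 = 383/142
1 + 1/(383/142) = 1 + 142/383 = 525/383
40 + 1/(525/383) = 40 + 383/525 = 21383/525

21383/525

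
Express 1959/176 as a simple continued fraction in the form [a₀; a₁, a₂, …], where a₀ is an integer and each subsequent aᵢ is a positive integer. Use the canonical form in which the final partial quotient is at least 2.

[11; 7, 1, 1, 1, 7]

⌊1959/176⌋ = 11, remainder 23
⌊176/23⌋ = 7, remainder 15
⌊23/15⌋ = 1, remainder 8
⌊15/8⌋ = 1, remainder 7
⌊8/7⌋ = 1, remainder 1
⌊7/1⌋ = 7, remainder 0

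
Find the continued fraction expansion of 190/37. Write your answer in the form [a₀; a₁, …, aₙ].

[5; 7, 2, 2]

190 = 5·37 + 5, so a_0 = 5
37 = 7·5 + 2, so a_1 = 7
5 = 2·2 + 1, so a_2 = 2
2 = 2·1 + 0, so a_3 = 2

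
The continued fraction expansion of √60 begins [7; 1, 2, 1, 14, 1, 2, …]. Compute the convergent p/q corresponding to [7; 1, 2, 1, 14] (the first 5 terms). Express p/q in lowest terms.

457/59

Start with 14.
1 + 1/(14/1) = 1 + 1/14 = 15/14
2 + 1/(15/14) = 2 + 14/15 = 44/15
1 + 1/(44/15) = 1 + 15/44 = 59/44
7 + 1/(59/44) = 7 + 44/59 = 457/59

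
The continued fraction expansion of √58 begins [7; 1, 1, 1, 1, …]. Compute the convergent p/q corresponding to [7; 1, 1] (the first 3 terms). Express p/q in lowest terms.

15/2

a_0 = 7: 7/1
a_1 = 1: 8/1
a_2 = 1: 15/2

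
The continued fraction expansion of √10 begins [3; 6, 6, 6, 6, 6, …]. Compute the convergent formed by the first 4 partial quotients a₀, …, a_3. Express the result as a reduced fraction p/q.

a_0 = 3: 3/1
a_1 = 6: 19/6
a_2 = 6: 117/37
a_3 = 6: 721/228

721/228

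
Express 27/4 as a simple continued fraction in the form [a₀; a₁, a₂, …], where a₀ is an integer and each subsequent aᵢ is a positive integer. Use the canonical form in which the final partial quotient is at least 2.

27 = 6·4 + 3, so a_0 = 6
4 = 1·3 + 1, so a_1 = 1
3 = 3·1 + 0, so a_2 = 3

[6; 1, 3]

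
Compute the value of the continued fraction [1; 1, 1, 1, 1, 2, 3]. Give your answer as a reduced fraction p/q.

Build up convergents one term at a time:
a_0 = 1: 1/1
a_1 = 1: 2/1
a_2 = 1: 3/2
a_3 = 1: 5/3
a_4 = 1: 8/5
a_5 = 2: 21/13
a_6 = 3: 71/44

71/44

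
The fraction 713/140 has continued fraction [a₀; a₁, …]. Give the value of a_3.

713 ÷ 140 → quotient 5, remainder 13
140 ÷ 13 → quotient 10, remainder 10
13 ÷ 10 → quotient 1, remainder 3
10 ÷ 3 → quotient 3, remainder 1

3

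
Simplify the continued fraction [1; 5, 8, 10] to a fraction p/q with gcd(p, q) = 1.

496/415

a_0 = 1: 1/1
a_1 = 5: 6/5
a_2 = 8: 49/41
a_3 = 10: 496/415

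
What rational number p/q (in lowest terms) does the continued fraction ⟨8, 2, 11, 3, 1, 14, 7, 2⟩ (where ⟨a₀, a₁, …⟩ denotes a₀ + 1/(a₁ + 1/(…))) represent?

177994/20993

Start with 2.
7 + 1/(2/1) = 7 + 1/2 = 15/2
14 + 1/(15/2) = 14 + 2/15 = 212/15
1 + 1/(212/15) = 1 + 15/212 = 227/212
3 + 1/(227/212) = 3 + 212/227 = 893/227
11 + 1/(893/227) = 11 + 227/893 = 10050/893
2 + 1/(10050/893) = 2 + 893/10050 = 20993/10050
8 + 1/(20993/10050) = 8 + 10050/20993 = 177994/20993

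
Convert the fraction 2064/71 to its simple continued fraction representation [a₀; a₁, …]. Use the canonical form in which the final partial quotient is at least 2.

[29; 14, 5]

Run the Euclidean algorithm, recording each quotient:
2064 = 29·71 + 5, so a_0 = 29
71 = 14·5 + 1, so a_1 = 14
5 = 5·1 + 0, so a_2 = 5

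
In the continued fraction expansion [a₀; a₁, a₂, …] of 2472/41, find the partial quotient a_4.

Run the Euclidean algorithm, recording each quotient:
2472 ÷ 41 → quotient 60, remainder 12
41 ÷ 12 → quotient 3, remainder 5
12 ÷ 5 → quotient 2, remainder 2
5 ÷ 2 → quotient 2, remainder 1
2 ÷ 1 → quotient 2, remainder 0

2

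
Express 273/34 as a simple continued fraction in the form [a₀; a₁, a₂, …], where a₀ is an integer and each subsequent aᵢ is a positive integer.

[8; 34]

Run the Euclidean algorithm, recording each quotient:
273 = 8·34 + 1, so a_0 = 8
34 = 34·1 + 0, so a_1 = 34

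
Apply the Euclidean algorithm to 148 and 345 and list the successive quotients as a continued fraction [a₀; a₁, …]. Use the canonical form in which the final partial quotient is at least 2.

[0; 2, 3, 49]

148 ÷ 345 → quotient 0, remainder 148
345 ÷ 148 → quotient 2, remainder 49
148 ÷ 49 → quotient 3, remainder 1
49 ÷ 1 → quotient 49, remainder 0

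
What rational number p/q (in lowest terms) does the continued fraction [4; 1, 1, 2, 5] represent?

Work from the innermost term outward:
Start with 5.
2 + 1/(5/1) = 2 + 1/5 = 11/5
1 + 1/(11/5) = 1 + 5/11 = 16/11
1 + 1/(16/11) = 1 + 11/16 = 27/16
4 + 1/(27/16) = 4 + 16/27 = 124/27

124/27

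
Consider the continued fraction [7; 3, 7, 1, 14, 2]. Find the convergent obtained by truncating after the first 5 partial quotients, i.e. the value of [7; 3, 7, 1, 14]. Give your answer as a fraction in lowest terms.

2723/372

Start with 14.
1 + 1/(14/1) = 1 + 1/14 = 15/14
7 + 1/(15/14) = 7 + 14/15 = 119/15
3 + 1/(119/15) = 3 + 15/119 = 372/119
7 + 1/(372/119) = 7 + 119/372 = 2723/372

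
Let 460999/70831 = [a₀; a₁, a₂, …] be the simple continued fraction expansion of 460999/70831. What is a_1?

1

Run the Euclidean algorithm, recording each quotient:
⌊460999/70831⌋ = 6, remainder 36013
⌊70831/36013⌋ = 1, remainder 34818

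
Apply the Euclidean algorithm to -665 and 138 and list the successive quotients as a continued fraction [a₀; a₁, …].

Apply division with remainder until the remainder is 0:
-665 ÷ 138 → quotient -5, remainder 25
138 ÷ 25 → quotient 5, remainder 13
25 ÷ 13 → quotient 1, remainder 12
13 ÷ 12 → quotient 1, remainder 1
12 ÷ 1 → quotient 12, remainder 0

[-5; 5, 1, 1, 12]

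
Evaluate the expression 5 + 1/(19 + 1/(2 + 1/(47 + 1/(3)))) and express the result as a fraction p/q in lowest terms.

Start with 3.
47 + 1/(3/1) = 47 + 1/3 = 142/3
2 + 1/(142/3) = 2 + 3/142 = 287/142
19 + 1/(287/142) = 19 + 142/287 = 5595/287
5 + 1/(5595/287) = 5 + 287/5595 = 28262/5595

28262/5595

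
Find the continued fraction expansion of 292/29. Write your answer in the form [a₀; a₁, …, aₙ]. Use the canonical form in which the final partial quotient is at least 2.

⌊292/29⌋ = 10, remainder 2
⌊29/2⌋ = 14, remainder 1
⌊2/1⌋ = 2, remainder 0

[10; 14, 2]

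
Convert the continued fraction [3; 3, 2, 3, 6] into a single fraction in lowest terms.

Compute successive convergents:
a_0 = 3: 3/1
a_1 = 3: 10/3
a_2 = 2: 23/7
a_3 = 3: 79/24
a_4 = 6: 497/151

497/151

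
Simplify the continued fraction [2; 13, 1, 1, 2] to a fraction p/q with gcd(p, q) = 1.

141/68

a_0 = 2: 2/1
a_1 = 13: 27/13
a_2 = 1: 29/14
a_3 = 1: 56/27
a_4 = 2: 141/68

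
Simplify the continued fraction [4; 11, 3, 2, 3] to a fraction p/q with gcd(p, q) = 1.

1108/271

Build up convergents one term at a time:
a_0 = 4: 4/1
a_1 = 11: 45/11
a_2 = 3: 139/34
a_3 = 2: 323/79
a_4 = 3: 1108/271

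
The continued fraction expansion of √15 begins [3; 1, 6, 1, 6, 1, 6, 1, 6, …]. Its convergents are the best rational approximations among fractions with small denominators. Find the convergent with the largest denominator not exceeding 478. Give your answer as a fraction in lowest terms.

1677/433

a_0 = 3: 3/1  (≤ bound)
a_1 = 1: 4/1  (≤ bound)
a_2 = 6: 27/7  (≤ bound)
a_3 = 1: 31/8  (≤ bound)
a_4 = 6: 213/55  (≤ bound)
a_5 = 1: 244/63  (≤ bound)
a_6 = 6: 1677/433  (≤ bound)
a_7 = 1: 1921/496  (> 478, stop)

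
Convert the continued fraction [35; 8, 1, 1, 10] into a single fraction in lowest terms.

6286/179

Starting at the tail and folding back:
Start with 10.
1 + 1/(10/1) = 1 + 1/10 = 11/10
1 + 1/(11/10) = 1 + 10/11 = 21/11
8 + 1/(21/11) = 8 + 11/21 = 179/21
35 + 1/(179/21) = 35 + 21/179 = 6286/179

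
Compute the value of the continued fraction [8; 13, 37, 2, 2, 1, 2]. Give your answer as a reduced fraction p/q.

74807/9262

Build up convergents one term at a time:
a_0 = 8: 8/1
a_1 = 13: 105/13
a_2 = 37: 3893/482
a_3 = 2: 7891/977
a_4 = 2: 19675/2436
a_5 = 1: 27566/3413
a_6 = 2: 74807/9262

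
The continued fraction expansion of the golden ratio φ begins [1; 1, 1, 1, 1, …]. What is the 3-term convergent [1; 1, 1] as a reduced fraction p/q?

Work from the innermost term outward:
Start with 1.
1 + 1/(1/1) = 1 + 1/1 = 2/1
1 + 1/(2/1) = 1 + 1/2 = 3/2

3/2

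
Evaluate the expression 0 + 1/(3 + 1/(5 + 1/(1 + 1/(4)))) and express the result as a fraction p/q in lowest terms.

29/92

Start with 4.
1 + 1/(4/1) = 1 + 1/4 = 5/4
5 + 1/(5/4) = 5 + 4/5 = 29/5
3 + 1/(29/5) = 3 + 5/29 = 92/29
0 + 1/(92/29) = 0 + 29/92 = 29/92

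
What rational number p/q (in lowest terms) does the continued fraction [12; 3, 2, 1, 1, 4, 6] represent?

Work from the innermost term outward:
Start with 6.
4 + 1/(6/1) = 4 + 1/6 = 25/6
1 + 1/(25/6) = 1 + 6/25 = 31/25
1 + 1/(31/25) = 1 + 25/31 = 56/31
2 + 1/(56/31) = 2 + 31/56 = 143/56
3 + 1/(143/56) = 3 + 56/143 = 485/143
12 + 1/(485/143) = 12 + 143/485 = 5963/485

5963/485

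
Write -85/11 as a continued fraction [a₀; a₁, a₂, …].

Run the Euclidean algorithm, recording each quotient:
⌊-85/11⌋ = -8, remainder 3
⌊11/3⌋ = 3, remainder 2
⌊3/2⌋ = 1, remainder 1
⌊2/1⌋ = 2, remainder 0

[-8; 3, 1, 2]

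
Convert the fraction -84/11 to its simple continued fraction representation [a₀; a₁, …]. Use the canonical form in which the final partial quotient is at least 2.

[-8; 2, 1, 3]

-84 = -8·11 + 4, so a_0 = -8
11 = 2·4 + 3, so a_1 = 2
4 = 1·3 + 1, so a_2 = 1
3 = 3·1 + 0, so a_3 = 3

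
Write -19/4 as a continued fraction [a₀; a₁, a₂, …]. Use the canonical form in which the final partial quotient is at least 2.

-19 = -5·4 + 1, so a_0 = -5
4 = 4·1 + 0, so a_1 = 4

[-5; 4]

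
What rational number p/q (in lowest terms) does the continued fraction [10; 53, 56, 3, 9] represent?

837667/83609

a_0 = 10: 10/1
a_1 = 53: 531/53
a_2 = 56: 29746/2969
a_3 = 3: 89769/8960
a_4 = 9: 837667/83609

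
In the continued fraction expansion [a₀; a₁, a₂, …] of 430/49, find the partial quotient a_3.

2

⌊430/49⌋ = 8, remainder 38
⌊49/38⌋ = 1, remainder 11
⌊38/11⌋ = 3, remainder 5
⌊11/5⌋ = 2, remainder 1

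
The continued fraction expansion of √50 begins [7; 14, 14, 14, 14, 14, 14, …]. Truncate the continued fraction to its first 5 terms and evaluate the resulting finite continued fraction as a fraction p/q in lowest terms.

Start with 14.
14 + 1/(14/1) = 14 + 1/14 = 197/14
14 + 1/(197/14) = 14 + 14/197 = 2772/197
14 + 1/(2772/197) = 14 + 197/2772 = 39005/2772
7 + 1/(39005/2772) = 7 + 2772/39005 = 275807/39005

275807/39005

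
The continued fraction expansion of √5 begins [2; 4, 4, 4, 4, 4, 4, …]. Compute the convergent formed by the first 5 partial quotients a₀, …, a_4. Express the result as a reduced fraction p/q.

682/305

Build up convergents one term at a time:
a_0 = 2: 2/1
a_1 = 4: 9/4
a_2 = 4: 38/17
a_3 = 4: 161/72
a_4 = 4: 682/305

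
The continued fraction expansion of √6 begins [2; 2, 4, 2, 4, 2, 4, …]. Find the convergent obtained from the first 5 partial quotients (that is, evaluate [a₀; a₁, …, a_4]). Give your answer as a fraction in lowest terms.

Start with 4.
2 + 1/(4/1) = 2 + 1/4 = 9/4
4 + 1/(9/4) = 4 + 4/9 = 40/9
2 + 1/(40/9) = 2 + 9/40 = 89/40
2 + 1/(89/40) = 2 + 40/89 = 218/89

218/89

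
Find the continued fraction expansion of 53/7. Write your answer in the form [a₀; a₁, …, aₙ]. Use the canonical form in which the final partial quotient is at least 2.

53 ÷ 7 → quotient 7, remainder 4
7 ÷ 4 → quotient 1, remainder 3
4 ÷ 3 → quotient 1, remainder 1
3 ÷ 1 → quotient 3, remainder 0

[7; 1, 1, 3]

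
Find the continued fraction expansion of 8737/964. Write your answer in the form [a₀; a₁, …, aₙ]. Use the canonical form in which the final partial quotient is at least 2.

Run the Euclidean algorithm, recording each quotient:
8737 = 9·964 + 61, so a_0 = 9
964 = 15·61 + 49, so a_1 = 15
61 = 1·49 + 12, so a_2 = 1
49 = 4·12 + 1, so a_3 = 4
12 = 12·1 + 0, so a_4 = 12

[9; 15, 1, 4, 12]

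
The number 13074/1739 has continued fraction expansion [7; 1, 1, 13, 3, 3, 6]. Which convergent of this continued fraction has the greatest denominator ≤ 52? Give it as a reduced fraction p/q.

a_0 = 7: 7/1  (≤ bound)
a_1 = 1: 8/1  (≤ bound)
a_2 = 1: 15/2  (≤ bound)
a_3 = 13: 203/27  (≤ bound)
a_4 = 3: 624/83  (> 52, stop)

203/27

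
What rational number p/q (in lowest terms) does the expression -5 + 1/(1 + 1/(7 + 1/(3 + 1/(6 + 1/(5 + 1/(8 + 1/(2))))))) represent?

-58388/14171

Start with 2.
8 + 1/(2/1) = 8 + 1/2 = 17/2
5 + 1/(17/2) = 5 + 2/17 = 87/17
6 + 1/(87/17) = 6 + 17/87 = 539/87
3 + 1/(539/87) = 3 + 87/539 = 1704/539
7 + 1/(1704/539) = 7 + 539/1704 = 12467/1704
1 + 1/(12467/1704) = 1 + 1704/12467 = 14171/12467
-5 + 1/(14171/12467) = -5 + 12467/14171 = -58388/14171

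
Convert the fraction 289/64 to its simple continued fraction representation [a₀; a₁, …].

289 ÷ 64 → quotient 4, remainder 33
64 ÷ 33 → quotient 1, remainder 31
33 ÷ 31 → quotient 1, remainder 2
31 ÷ 2 → quotient 15, remainder 1
2 ÷ 1 → quotient 2, remainder 0

[4; 1, 1, 15, 2]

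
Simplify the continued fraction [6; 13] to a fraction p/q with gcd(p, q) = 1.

79/13

a_0 = 6: 6/1
a_1 = 13: 79/13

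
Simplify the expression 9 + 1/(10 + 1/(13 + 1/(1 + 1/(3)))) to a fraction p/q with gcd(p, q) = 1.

Start with 3.
1 + 1/(3/1) = 1 + 1/3 = 4/3
13 + 1/(4/3) = 13 + 3/4 = 55/4
10 + 1/(55/4) = 10 + 4/55 = 554/55
9 + 1/(554/55) = 9 + 55/554 = 5041/554

5041/554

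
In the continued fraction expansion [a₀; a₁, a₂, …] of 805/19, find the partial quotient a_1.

2

Apply division with remainder until the remainder is 0:
⌊805/19⌋ = 42, remainder 7
⌊19/7⌋ = 2, remainder 5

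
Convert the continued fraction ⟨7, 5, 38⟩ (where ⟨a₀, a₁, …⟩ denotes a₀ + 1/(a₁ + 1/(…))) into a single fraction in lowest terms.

Starting at the tail and folding back:
Start with 38.
5 + 1/(38/1) = 5 + 1/38 = 191/38
7 + 1/(191/38) = 7 + 38/191 = 1375/191

1375/191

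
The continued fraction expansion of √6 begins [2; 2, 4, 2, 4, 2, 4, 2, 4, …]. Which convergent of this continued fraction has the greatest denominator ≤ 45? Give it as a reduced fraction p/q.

49/20

a_0 = 2: 2/1  (≤ bound)
a_1 = 2: 5/2  (≤ bound)
a_2 = 4: 22/9  (≤ bound)
a_3 = 2: 49/20  (≤ bound)
a_4 = 4: 218/89  (> 45, stop)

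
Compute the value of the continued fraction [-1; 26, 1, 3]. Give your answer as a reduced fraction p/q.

Start with 3.
1 + 1/(3/1) = 1 + 1/3 = 4/3
26 + 1/(4/3) = 26 + 3/4 = 107/4
-1 + 1/(107/4) = -1 + 4/107 = -103/107

-103/107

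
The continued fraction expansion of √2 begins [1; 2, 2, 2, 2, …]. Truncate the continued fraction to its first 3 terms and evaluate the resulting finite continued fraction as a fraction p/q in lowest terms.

Compute successive convergents:
a_0 = 1: 1/1
a_1 = 2: 3/2
a_2 = 2: 7/5

7/5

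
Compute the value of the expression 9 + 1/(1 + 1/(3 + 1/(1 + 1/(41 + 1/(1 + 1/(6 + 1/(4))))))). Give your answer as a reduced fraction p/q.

60617/6186

Start with 4.
6 + 1/(4/1) = 6 + 1/4 = 25/4
1 + 1/(25/4) = 1 + 4/25 = 29/25
41 + 1/(29/25) = 41 + 25/29 = 1214/29
1 + 1/(1214/29) = 1 + 29/1214 = 1243/1214
3 + 1/(1243/1214) = 3 + 1214/1243 = 4943/1243
1 + 1/(4943/1243) = 1 + 1243/4943 = 6186/4943
9 + 1/(6186/4943) = 9 + 4943/6186 = 60617/6186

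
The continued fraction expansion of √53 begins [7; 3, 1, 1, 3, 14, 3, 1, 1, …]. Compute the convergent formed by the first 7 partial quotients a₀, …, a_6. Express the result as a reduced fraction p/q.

Compute successive convergents:
a_0 = 7: 7/1
a_1 = 3: 22/3
a_2 = 1: 29/4
a_3 = 1: 51/7
a_4 = 3: 182/25
a_5 = 14: 2599/357
a_6 = 3: 7979/1096

7979/1096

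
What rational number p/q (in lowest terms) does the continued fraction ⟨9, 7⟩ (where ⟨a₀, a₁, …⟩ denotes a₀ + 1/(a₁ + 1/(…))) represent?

a_0 = 9: 9/1
a_1 = 7: 64/7

64/7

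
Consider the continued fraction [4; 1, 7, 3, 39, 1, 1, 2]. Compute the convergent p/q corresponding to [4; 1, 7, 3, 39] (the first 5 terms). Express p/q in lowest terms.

Use the convergent recurrence hₖ = aₖ·hₖ₋₁ + hₖ₋₂ (and likewise for the denominators kₖ):
a_0 = 4: 4/1
a_1 = 1: 5/1
a_2 = 7: 39/8
a_3 = 3: 122/25
a_4 = 39: 4797/983

4797/983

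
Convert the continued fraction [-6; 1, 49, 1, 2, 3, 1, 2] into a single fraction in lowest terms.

-9161/1825

Build up convergents one term at a time:
a_0 = -6: -6/1
a_1 = 1: -5/1
a_2 = 49: -251/50
a_3 = 1: -256/51
a_4 = 2: -763/152
a_5 = 3: -2545/507
a_6 = 1: -3308/659
a_7 = 2: -9161/1825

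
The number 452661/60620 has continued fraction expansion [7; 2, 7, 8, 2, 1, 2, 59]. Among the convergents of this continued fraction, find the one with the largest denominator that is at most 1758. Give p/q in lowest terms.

a_0 = 7: 7/1  (≤ bound)
a_1 = 2: 15/2  (≤ bound)
a_2 = 7: 112/15  (≤ bound)
a_3 = 8: 911/122  (≤ bound)
a_4 = 2: 1934/259  (≤ bound)
a_5 = 1: 2845/381  (≤ bound)
a_6 = 2: 7624/1021  (≤ bound)
a_7 = 59: 452661/60620  (> 1758, stop)

7624/1021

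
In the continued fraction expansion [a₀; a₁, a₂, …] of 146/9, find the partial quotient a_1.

4

146 ÷ 9 → quotient 16, remainder 2
9 ÷ 2 → quotient 4, remainder 1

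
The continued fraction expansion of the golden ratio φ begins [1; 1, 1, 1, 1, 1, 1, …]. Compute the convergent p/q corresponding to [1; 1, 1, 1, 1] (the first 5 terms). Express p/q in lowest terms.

Start with 1.
1 + 1/(1/1) = 1 + 1/1 = 2/1
1 + 1/(2/1) = 1 + 1/2 = 3/2
1 + 1/(3/2) = 1 + 2/3 = 5/3
1 + 1/(5/3) = 1 + 3/5 = 8/5

8/5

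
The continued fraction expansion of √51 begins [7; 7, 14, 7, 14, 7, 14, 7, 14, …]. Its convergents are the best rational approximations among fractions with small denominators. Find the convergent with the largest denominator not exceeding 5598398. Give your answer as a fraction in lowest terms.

7068593/989801

a_0 = 7: 7/1  (≤ bound)
a_1 = 7: 50/7  (≤ bound)
a_2 = 14: 707/99  (≤ bound)
a_3 = 7: 4999/700  (≤ bound)
a_4 = 14: 70693/9899  (≤ bound)
a_5 = 7: 499850/69993  (≤ bound)
a_6 = 14: 7068593/989801  (≤ bound)
a_7 = 7: 49980001/6998600  (> 5598398, stop)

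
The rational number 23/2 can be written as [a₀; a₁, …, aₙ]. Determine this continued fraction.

⌊23/2⌋ = 11, remainder 1
⌊2/1⌋ = 2, remainder 0

[11; 2]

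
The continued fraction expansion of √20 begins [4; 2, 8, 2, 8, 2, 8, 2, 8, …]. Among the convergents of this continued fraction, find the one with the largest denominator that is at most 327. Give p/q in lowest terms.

1364/305

List convergents until the denominator exceeds the bound:
a_0 = 4: 4/1  (≤ bound)
a_1 = 2: 9/2  (≤ bound)
a_2 = 8: 76/17  (≤ bound)
a_3 = 2: 161/36  (≤ bound)
a_4 = 8: 1364/305  (≤ bound)
a_5 = 2: 2889/646  (> 327, stop)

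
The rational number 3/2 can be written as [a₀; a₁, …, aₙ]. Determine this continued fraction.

⌊3/2⌋ = 1, remainder 1
⌊2/1⌋ = 2, remainder 0

[1; 2]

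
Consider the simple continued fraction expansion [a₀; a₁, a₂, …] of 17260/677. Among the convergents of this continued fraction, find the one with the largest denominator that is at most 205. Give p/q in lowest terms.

2473/97

List convergents until the denominator exceeds the bound:
a_0 = 25: 25/1  (≤ bound)
a_1 = 2: 51/2  (≤ bound)
a_2 = 47: 2422/95  (≤ bound)
a_3 = 1: 2473/97  (≤ bound)
a_4 = 6: 17260/677  (> 205, stop)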